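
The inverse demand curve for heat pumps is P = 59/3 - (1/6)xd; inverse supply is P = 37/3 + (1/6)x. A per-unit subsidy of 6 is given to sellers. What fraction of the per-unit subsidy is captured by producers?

Producer share = 0.5

Pre-subsidy: 59/3 - (1/6)x = 37/3 + (1/6)x gives x* = 22 and P* = 16.
With the subsidy, sellers receive Ps = Pb + 6 for each unit, where Pb is the price buyers pay.
On the curves, Pb = 59/3 - (1/6)x and Ps = 37/3 + (1/6)x; the wedge Ps − Pb = 6 gives 37/3 + (1/6)x − (59/3 - (1/6)x) = 6, so x' = 40.
Then Pb = 59/3 − (1/6)·40 = 13 and Ps = 37/3 + (1/6)·40 = 19.
Buyers' price falls by P* − Pb = 16 − 13 = 3; sellers' price rises by Ps − P* = 19 − 16 = 3.
So producers capture 3/6 = 0.5 of each unit of subsidy.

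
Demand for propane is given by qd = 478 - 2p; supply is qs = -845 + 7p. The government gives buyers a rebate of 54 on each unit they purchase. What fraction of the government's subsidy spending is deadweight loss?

DWL / government spending = 21/134

Pre-subsidy: 478 - 2p = -845 + 7p gives p* = 147, q* = 184.
With the rebate, buyers effectively pay pb = ps − 54, where ps is the price sellers receive.
Demand in terms of ps becomes qd = 478 − 2(ps − 54) = 586 - 2ps. Setting this equal to supply: 586 - 2ps = -845 + 7ps, so ps = 159.
Buyers pay pb = 159 − 54 = 105; q' = -845 + 7·159 = 268.
ΔCS = ½(184 + 268)(147 − 105) = 9492; ΔPS = ½(184 + 268)(159 − 147) = 2712.
Government spending = 54 × 268 = 14472.
DWL = ½ × 54 × (268 − 184) = 2268; fraction = 2268 / 14472 = 21/134.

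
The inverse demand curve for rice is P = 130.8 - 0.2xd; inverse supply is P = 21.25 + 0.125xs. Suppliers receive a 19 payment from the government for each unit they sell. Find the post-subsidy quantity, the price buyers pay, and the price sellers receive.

Pre-subsidy: 130.8 - 0.2x = 21.25 + 0.125x gives x* = 4382/13 and P* = 824/13.
With the subsidy, sellers receive Ps = Pb + 19 for each unit, where Pb is the price buyers pay.
On the curves, Pb = 130.8 - 0.2x and Ps = 21.25 + 0.125x; the wedge Ps − Pb = 19 gives 21.25 + 0.125x − (130.8 - 0.2x) = 19, so x' = 5142/13.
Then Pb = 130.8 − 0.2·(5142/13) = 672/13 and Ps = 21.25 + 0.125·(5142/13) = 919/13.

x' = 5142/13; buyers pay 672/13; sellers receive 919/13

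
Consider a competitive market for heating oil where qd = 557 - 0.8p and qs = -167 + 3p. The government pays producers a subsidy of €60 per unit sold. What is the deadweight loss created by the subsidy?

Deadweight loss = 21600/19

Pre-subsidy: 557 - 0.8p = -167 + 3p gives p* = 3620/19, q* = 7687/19.
With the subsidy, sellers receive ps = pb + 60 for each unit, where pb is the price buyers pay.
Supply in terms of pb becomes qs = -167 + 3(pb + 60) = 13 + 3pb. Setting this equal to demand: 557 - 0.8pb = 13 + 3pb, so pb = 2720/19.
Sellers receive ps = 2720/19 + 60 = 3860/19; q' = 557 − 0.8·(2720/19) = 8407/19.
The subsidy expands output by 8407/19 − 7687/19 = 720/19 past the efficient level; on those units the gap between marginal cost and willingness to pay runs from 0 up to 60.
DWL = ½ × 60 × 720/19 = 21600/19.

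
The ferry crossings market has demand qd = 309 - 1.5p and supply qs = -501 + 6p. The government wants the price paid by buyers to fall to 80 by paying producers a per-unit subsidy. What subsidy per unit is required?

Required subsidy s = 35 per unit

At a buyer price of 80, quantity demanded is 309 − 1.5·80 = 189.
Sellers supply 189 only when they receive ps with -501 + 6·ps = 189, i.e. ps = 115.
s = ps − pb = 115 − 80 = 35.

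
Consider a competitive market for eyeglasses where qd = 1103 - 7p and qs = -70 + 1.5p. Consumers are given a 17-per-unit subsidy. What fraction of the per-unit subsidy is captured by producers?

Producer share = 14/17

Pre-subsidy: 1103 - 7p = -70 + 1.5p gives p* = 138, q* = 137.
With the rebate, buyers effectively pay pb = ps − 17, where ps is the price sellers receive.
Demand in terms of ps becomes qd = 1103 − 7(ps − 17) = 1222 - 7ps. Setting this equal to supply: 1222 - 7ps = -70 + 1.5ps, so ps = 152.
Buyers pay pb = 152 − 17 = 135; q' = -70 + 1.5·152 = 158.
Buyers' price falls by p* − pb = 138 − 135 = 3; sellers' price rises by ps − p* = 152 − 138 = 14.
So producers capture 14/17 = 14/17 of each unit of subsidy.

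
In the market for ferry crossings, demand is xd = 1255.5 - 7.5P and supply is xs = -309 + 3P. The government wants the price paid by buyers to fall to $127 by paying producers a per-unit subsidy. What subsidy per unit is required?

At a buyer price of 127, quantity demanded is 1255.5 − 7.5·127 = 303.
Sellers supply 303 only when they receive Ps with -309 + 3·Ps = 303, i.e. Ps = 204.
s = Ps − Pb = 204 − 127 = 77.

Required subsidy s = $77 per unit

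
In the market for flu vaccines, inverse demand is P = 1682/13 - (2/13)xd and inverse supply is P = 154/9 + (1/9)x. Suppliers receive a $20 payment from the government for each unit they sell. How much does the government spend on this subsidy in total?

Government cost = 309520/31

Pre-subsidy: 1682/13 - (2/13)x = 154/9 + (1/9)x gives x* = 13136/31 and P* = 1990/31.
With the subsidy, sellers receive Ps = Pb + 20 for each unit, where Pb is the price buyers pay.
On the curves, Pb = 1682/13 - (2/13)x and Ps = 154/9 + (1/9)x; the wedge Ps − Pb = 20 gives 154/9 + (1/9)x − (1682/13 - (2/13)x) = 20, so x' = 15476/31.
Then Pb = 1682/13 − (2/13)·(15476/31) = 1630/31 and Ps = 154/9 + (1/9)·(15476/31) = 2250/31.
Government outlay = subsidy × quantity = 20 × 15476/31 = 309520/31.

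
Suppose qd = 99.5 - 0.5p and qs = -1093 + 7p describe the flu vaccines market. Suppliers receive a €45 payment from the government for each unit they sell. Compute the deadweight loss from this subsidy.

Pre-subsidy: 99.5 - 0.5p = -1093 + 7p gives p* = 159, q* = 20.
With the subsidy, sellers receive ps = pb + 45 for each unit, where pb is the price buyers pay.
Supply in terms of pb becomes qs = -1093 + 7(pb + 45) = -778 + 7pb. Setting this equal to demand: 99.5 - 0.5pb = -778 + 7pb, so pb = 117.
Sellers receive ps = 117 + 45 = 162; q' = 99.5 − 0.5·117 = 41.
The subsidy expands output by 41 − 20 = 21 past the efficient level; on those units the gap between marginal cost and willingness to pay runs from 0 up to 45.
DWL = ½ × 45 × 21 = 472.5.

Deadweight loss = €472.5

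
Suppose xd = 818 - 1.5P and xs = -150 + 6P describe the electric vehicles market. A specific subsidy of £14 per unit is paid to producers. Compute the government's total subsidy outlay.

Pre-subsidy: 818 - 1.5P = -150 + 6P gives P* = 1936/15, x* = 624.4.
With the subsidy, sellers receive Ps = Pb + 14 for each unit, where Pb is the price buyers pay.
Supply in terms of Pb becomes xs = -150 + 6(Pb + 14) = -66 + 6Pb. Setting this equal to demand: 818 - 1.5Pb = -66 + 6Pb, so Pb = 1768/15.
Sellers receive Ps = 1768/15 + 14 = 1978/15; x' = 818 − 1.5·(1768/15) = 641.2.
Government outlay = subsidy × quantity = 14 × 641.2 = 8976.8.

Government cost = £8976.8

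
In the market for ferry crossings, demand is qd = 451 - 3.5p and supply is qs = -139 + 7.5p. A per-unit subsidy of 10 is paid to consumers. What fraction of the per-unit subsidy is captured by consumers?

Pre-subsidy: 451 - 3.5p = -139 + 7.5p gives p* = 590/11, q* = 2896/11.
With the rebate, buyers effectively pay pb = ps − 10, where ps is the price sellers receive.
Demand in terms of ps becomes qd = 451 − 3.5(ps − 10) = 486 - 3.5ps. Setting this equal to supply: 486 - 3.5ps = -139 + 7.5ps, so ps = 625/11.
Buyers pay pb = 625/11 − 10 = 515/11; q' = -139 + 7.5·(625/11) = 6317/22.
Buyers' price falls by p* − pb = 590/11 − 515/11 = 75/11; sellers' price rises by ps − p* = 625/11 − 590/11 = 35/11.
So consumers capture (75/11)/10 = 15/22 of each unit of subsidy.

Consumer share = 15/22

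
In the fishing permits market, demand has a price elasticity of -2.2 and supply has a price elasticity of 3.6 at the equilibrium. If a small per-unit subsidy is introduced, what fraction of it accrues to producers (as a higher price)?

Producer share = 11/29

For a small subsidy around the equilibrium, the benefit split depends on the relative slopes, which at a point are proportional to the elasticities.
Buyer share = εs/(εs + |εd|) = 3.6/(3.6 + 2.2) = 18/29; seller share = |εd|/(εs + |εd|) = 11/29.
So producers capture 11/29 of the subsidy.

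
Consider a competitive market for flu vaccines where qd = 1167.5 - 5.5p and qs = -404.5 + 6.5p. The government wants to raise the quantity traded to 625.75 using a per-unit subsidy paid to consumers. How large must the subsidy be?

At q = 625.75, invert demand for the buyer price: pb = (1167.5 − 625.75)/5.5 = 98.5; invert supply for the seller price: ps = (625.75 − (-404.5))/6.5 = 158.5.
The subsidy must fill the gap: s = ps − pb = 158.5 − 98.5 = 60.

Required subsidy s = 60 per unit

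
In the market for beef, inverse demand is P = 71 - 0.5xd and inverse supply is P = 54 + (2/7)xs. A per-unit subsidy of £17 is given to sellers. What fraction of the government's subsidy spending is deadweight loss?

DWL / government spending = 0.25

Pre-subsidy: 71 - 0.5x = 54 + (2/7)x gives x* = 238/11 and P* = 662/11.
With the subsidy, sellers receive Ps = Pb + 17 for each unit, where Pb is the price buyers pay.
On the curves, Pb = 71 - 0.5x and Ps = 54 + (2/7)x; the wedge Ps − Pb = 17 gives 54 + (2/7)x − (71 - 0.5x) = 17, so x' = 476/11.
Then Pb = 71 − 0.5·(476/11) = 543/11 and Ps = 54 + (2/7)·(476/11) = 730/11.
ΔCS = ½(238/11 + 476/11)(662/11 − 543/11) = 42483/121; ΔPS = ½(238/11 + 476/11)(730/11 − 662/11) = 24276/121.
Government spending = 17 × 476/11 = 8092/11.
DWL = ½ × 17 × (476/11 − 238/11) = 2023/11; fraction = (2023/11) / (8092/11) = 0.25.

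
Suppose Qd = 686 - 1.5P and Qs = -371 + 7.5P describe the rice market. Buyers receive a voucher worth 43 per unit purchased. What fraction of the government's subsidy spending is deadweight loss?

Pre-subsidy: 686 - 1.5P = -371 + 7.5P gives P* = 1057/9, Q* = 3059/6.
With the rebate, buyers effectively pay Pb = Ps − 43, where Ps is the price sellers receive.
Demand in terms of Ps becomes Qd = 686 − 1.5(Ps − 43) = 750.5 - 1.5Ps. Setting this equal to supply: 750.5 - 1.5Ps = -371 + 7.5Ps, so Ps = 2243/18.
Buyers pay Pb = 2243/18 − 43 = 1469/18; Q' = -371 + 7.5·(2243/18) = 6763/12.
ΔCS = ½(3059/6 + 6763/12)(1057/9 − 1469/18) = 2769415/144; ΔPS = ½(3059/6 + 6763/12)(2243/18 − 1057/9) = 553883/144.
Government spending = 43 × 6763/12 = 290809/12.
DWL = ½ × 43 × (6763/12 − 3059/6) = 1155.625; fraction = 1155.625 / (290809/12) = 645/13526.

DWL / government spending = 645/13526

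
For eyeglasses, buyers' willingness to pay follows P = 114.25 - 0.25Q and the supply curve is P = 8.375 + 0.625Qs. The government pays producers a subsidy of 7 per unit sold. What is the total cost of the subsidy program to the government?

Pre-subsidy: 114.25 - 0.25Q = 8.375 + 0.625Q gives Q* = 121 and P* = 84.
With the subsidy, sellers receive Ps = Pb + 7 for each unit, where Pb is the price buyers pay.
On the curves, Pb = 114.25 - 0.25Q and Ps = 8.375 + 0.625Q; the wedge Ps − Pb = 7 gives 8.375 + 0.625Q − (114.25 - 0.25Q) = 7, so Q' = 129.
Then Pb = 114.25 − 0.25·129 = 82 and Ps = 8.375 + 0.625·129 = 89.
Government outlay = subsidy × quantity = 7 × 129 = 903.

Government cost = 903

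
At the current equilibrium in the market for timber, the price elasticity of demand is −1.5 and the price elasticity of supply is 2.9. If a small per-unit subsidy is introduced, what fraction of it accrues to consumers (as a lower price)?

For a small subsidy around the equilibrium, the benefit split depends on the relative slopes, which at a point are proportional to the elasticities.
Buyer share = εs/(εs + |εd|) = 2.9/(2.9 + 1.5) = 29/44; seller share = |εd|/(εs + |εd|) = 15/44.

Consumer share = 29/44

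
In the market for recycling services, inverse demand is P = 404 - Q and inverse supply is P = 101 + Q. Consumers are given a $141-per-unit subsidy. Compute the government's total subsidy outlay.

Pre-subsidy: 404 - Q = 101 + Q gives Q* = 151.5 and P* = 252.5.
With the rebate, buyers effectively pay Pb = Ps − 141, where Ps is the price sellers receive.
On the curves, Pb = 404 - Q and Ps = 101 + Q; the wedge Ps − Pb = 141 gives 101 + Q − (404 - Q) = 141, so Q' = 222.
Then Pb = 404 − 1·222 = 182 and Ps = 101 + 1·222 = 323.
Government outlay = subsidy × quantity = 141 × 222 = 31302.

Government cost = $31302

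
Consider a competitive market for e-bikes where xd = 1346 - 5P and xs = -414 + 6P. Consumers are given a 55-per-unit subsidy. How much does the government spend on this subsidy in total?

Pre-subsidy: 1346 - 5P = -414 + 6P gives P* = 160, x* = 546.
With the rebate, buyers effectively pay Pb = Ps − 55, where Ps is the price sellers receive.
Demand in terms of Ps becomes xd = 1346 − 5(Ps − 55) = 1621 - 5Ps. Setting this equal to supply: 1621 - 5Ps = -414 + 6Ps, so Ps = 185.
Buyers pay Pb = 185 − 55 = 130; x' = -414 + 6·185 = 696.
Government outlay = subsidy × quantity = 55 × 696 = 38280.

Government cost = 38280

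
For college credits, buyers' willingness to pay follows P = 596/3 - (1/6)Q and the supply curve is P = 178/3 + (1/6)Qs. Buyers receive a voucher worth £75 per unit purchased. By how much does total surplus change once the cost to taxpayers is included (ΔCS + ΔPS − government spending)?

Pre-subsidy: 596/3 - (1/6)Q = 178/3 + (1/6)Q gives Q* = 418 and P* = 129.
With the rebate, buyers effectively pay Pb = Ps − 75, where Ps is the price sellers receive.
On the curves, Pb = 596/3 - (1/6)Q and Ps = 178/3 + (1/6)Q; the wedge Ps − Pb = 75 gives 178/3 + (1/6)Q − (596/3 - (1/6)Q) = 75, so Q' = 643.
Then Pb = 596/3 − (1/6)·643 = 91.5 and Ps = 178/3 + (1/6)·643 = 166.5.
ΔCS = ½(418 + 643)(129 − 91.5) = 19893.75; ΔPS = ½(418 + 643)(166.5 − 129) = 19893.75.
Government spending = 75 × 643 = 48225.
Net change = 19893.75 + 19893.75 − 48225 = -8437.5. The loss equals the DWL triangle ½·75·225.

Net change in total surplus = -£8437.5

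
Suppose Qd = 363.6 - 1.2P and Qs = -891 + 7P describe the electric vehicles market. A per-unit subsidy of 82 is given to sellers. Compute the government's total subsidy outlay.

Government cost = 21648

Pre-subsidy: 363.6 - 1.2P = -891 + 7P gives P* = 153, Q* = 180.
With the subsidy, sellers receive Ps = Pb + 82 for each unit, where Pb is the price buyers pay.
Supply in terms of Pb becomes Qs = -891 + 7(Pb + 82) = -317 + 7Pb. Setting this equal to demand: 363.6 - 1.2Pb = -317 + 7Pb, so Pb = 83.
Sellers receive Ps = 83 + 82 = 165; Q' = 363.6 − 1.2·83 = 264.
Government outlay = subsidy × quantity = 82 × 264 = 21648.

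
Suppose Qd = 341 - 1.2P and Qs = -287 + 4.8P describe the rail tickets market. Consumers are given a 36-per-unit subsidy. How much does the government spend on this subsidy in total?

Pre-subsidy: 341 - 1.2P = -287 + 4.8P gives P* = 314/3, Q* = 215.4.
With the rebate, buyers effectively pay Pb = Ps − 36, where Ps is the price sellers receive.
Demand in terms of Ps becomes Qd = 341 − 1.2(Ps − 36) = 384.2 - 1.2Ps. Setting this equal to supply: 384.2 - 1.2Ps = -287 + 4.8Ps, so Ps = 1678/15.
Buyers pay Pb = 1678/15 − 36 = 1138/15; Q' = -287 + 4.8·(1678/15) = 249.96.
Government outlay = subsidy × quantity = 36 × 249.96 = 8998.56.

Government cost = 8998.56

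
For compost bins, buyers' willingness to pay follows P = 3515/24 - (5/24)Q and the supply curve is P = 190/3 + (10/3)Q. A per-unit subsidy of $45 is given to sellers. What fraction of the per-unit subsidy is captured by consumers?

Consumer share = 1/17

Pre-subsidy: 3515/24 - (5/24)Q = 190/3 + (10/3)Q gives Q* = 399/17 and P* = 7220/51.
With the subsidy, sellers receive Ps = Pb + 45 for each unit, where Pb is the price buyers pay.
On the curves, Pb = 3515/24 - (5/24)Q and Ps = 190/3 + (10/3)Q; the wedge Ps − Pb = 45 gives 190/3 + (10/3)Q − (3515/24 - (5/24)Q) = 45, so Q' = 615/17.
Then Pb = 3515/24 − (5/24)·(615/17) = 7085/51 and Ps = 190/3 + (10/3)·(615/17) = 9380/51.
Buyers' price falls by P* − Pb = 7220/51 − 7085/51 = 45/17; sellers' price rises by Ps − P* = 9380/51 − 7220/51 = 720/17.
So consumers capture (45/17)/45 = 1/17 of each unit of subsidy.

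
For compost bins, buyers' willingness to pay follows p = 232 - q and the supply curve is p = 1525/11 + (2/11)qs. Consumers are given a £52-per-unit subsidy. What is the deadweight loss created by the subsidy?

Deadweight loss = £1144

Pre-subsidy: 232 - q = 1525/11 + (2/11)q gives q* = 79 and p* = 153.
With the rebate, buyers effectively pay pb = ps − 52, where ps is the price sellers receive.
On the curves, pb = 232 - q and ps = 1525/11 + (2/11)q; the wedge ps − pb = 52 gives 1525/11 + (2/11)q − (232 - q) = 52, so q' = 123.
Then pb = 232 − 1·123 = 109 and ps = 1525/11 + (2/11)·123 = 161.
The subsidy expands output by 123 − 79 = 44 past the efficient level; on those units the gap between marginal cost and willingness to pay runs from 0 up to 52.
DWL = ½ × 52 × 44 = 1144.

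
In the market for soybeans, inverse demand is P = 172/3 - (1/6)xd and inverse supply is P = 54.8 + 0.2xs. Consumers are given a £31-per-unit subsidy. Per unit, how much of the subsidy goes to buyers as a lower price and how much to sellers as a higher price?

Pre-subsidy: 172/3 - (1/6)x = 54.8 + 0.2x gives x* = 76/11 and P* = 618/11.
With the rebate, buyers effectively pay Pb = Ps − 31, where Ps is the price sellers receive.
On the curves, Pb = 172/3 - (1/6)x and Ps = 54.8 + 0.2x; the wedge Ps − Pb = 31 gives 54.8 + 0.2x − (172/3 - (1/6)x) = 31, so x' = 1006/11.
Then Pb = 172/3 − (1/6)·(1006/11) = 463/11 and Ps = 54.8 + 0.2·(1006/11) = 804/11.
Buyers' price falls by P* − Pb = 618/11 − 463/11 = 155/11; sellers' price rises by Ps − P* = 804/11 − 618/11 = 186/11.

Buyers gain 155/11 per unit; sellers gain 186/11 per unit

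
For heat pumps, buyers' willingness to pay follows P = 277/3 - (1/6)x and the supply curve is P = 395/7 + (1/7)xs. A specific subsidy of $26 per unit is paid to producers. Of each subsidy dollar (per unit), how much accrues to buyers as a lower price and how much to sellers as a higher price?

Pre-subsidy: 277/3 - (1/6)x = 395/7 + (1/7)x gives x* = 116 and P* = 73.
With the subsidy, sellers receive Ps = Pb + 26 for each unit, where Pb is the price buyers pay.
On the curves, Pb = 277/3 - (1/6)x and Ps = 395/7 + (1/7)x; the wedge Ps − Pb = 26 gives 395/7 + (1/7)x − (277/3 - (1/6)x) = 26, so x' = 200.
Then Pb = 277/3 − (1/6)·200 = 59 and Ps = 395/7 + (1/7)·200 = 85.
Buyers' price falls by P* − Pb = 73 − 59 = 14; sellers' price rises by Ps − P* = 85 − 73 = 12.

Buyers gain $14 per unit; sellers gain $12 per unit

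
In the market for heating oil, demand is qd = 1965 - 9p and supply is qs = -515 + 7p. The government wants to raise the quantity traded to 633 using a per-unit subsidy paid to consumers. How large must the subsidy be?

Required subsidy s = 16 per unit

At q = 633, invert demand for the buyer price: pb = (1965 − 633)/9 = 148; invert supply for the seller price: ps = (633 − (-515))/7 = 164.
The subsidy must fill the gap: s = ps − pb = 164 − 148 = 16.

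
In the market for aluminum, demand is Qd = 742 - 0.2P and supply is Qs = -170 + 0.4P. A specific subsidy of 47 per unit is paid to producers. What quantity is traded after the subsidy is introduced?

Q' = 6664/15

Pre-subsidy: 742 - 0.2P = -170 + 0.4P gives P* = 1520, Q* = 438.
With the subsidy, sellers receive Ps = Pb + 47 for each unit, where Pb is the price buyers pay.
Supply in terms of Pb becomes Qs = -170 + 0.4(Pb + 47) = -151.2 + 0.4Pb. Setting this equal to demand: 742 - 0.2Pb = -151.2 + 0.4Pb, so Pb = 4466/3.
Sellers receive Ps = 4466/3 + 47 = 4607/3; Q' = 742 − 0.2·(4466/3) = 6664/15.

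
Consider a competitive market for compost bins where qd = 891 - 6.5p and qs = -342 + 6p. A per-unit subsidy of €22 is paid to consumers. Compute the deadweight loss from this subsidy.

Deadweight loss = €755.04

Pre-subsidy: 891 - 6.5p = -342 + 6p gives p* = 98.64, q* = 249.84.
With the rebate, buyers effectively pay pb = ps − 22, where ps is the price sellers receive.
Demand in terms of ps becomes qd = 891 − 6.5(ps − 22) = 1034 - 6.5ps. Setting this equal to supply: 1034 - 6.5ps = -342 + 6ps, so ps = 110.08.
Buyers pay pb = 110.08 − 22 = 88.08; q' = -342 + 6·110.08 = 318.48.
The subsidy expands output by 318.48 − 249.84 = 68.64 past the efficient level; on those units the gap between marginal cost and willingness to pay runs from 0 up to 22.
DWL = ½ × 22 × 68.64 = 755.04.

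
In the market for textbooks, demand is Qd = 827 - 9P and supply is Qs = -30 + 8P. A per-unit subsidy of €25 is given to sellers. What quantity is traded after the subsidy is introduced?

Pre-subsidy: 827 - 9P = -30 + 8P gives P* = 857/17, Q* = 6346/17.
With the subsidy, sellers receive Ps = Pb + 25 for each unit, where Pb is the price buyers pay.
Supply in terms of Pb becomes Qs = -30 + 8(Pb + 25) = 170 + 8Pb. Setting this equal to demand: 827 - 9Pb = 170 + 8Pb, so Pb = 657/17.
Sellers receive Ps = 657/17 + 25 = 1082/17; Q' = 827 − 9·(657/17) = 8146/17.

Q' = 8146/17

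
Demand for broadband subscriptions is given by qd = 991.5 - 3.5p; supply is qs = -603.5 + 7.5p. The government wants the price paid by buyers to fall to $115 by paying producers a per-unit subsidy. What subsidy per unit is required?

At a buyer price of 115, quantity demanded is 991.5 − 3.5·115 = 589.
Sellers supply 589 only when they receive ps with -603.5 + 7.5·ps = 589, i.e. ps = 159.
s = ps − pb = 159 − 115 = 44.

Required subsidy s = $44 per unit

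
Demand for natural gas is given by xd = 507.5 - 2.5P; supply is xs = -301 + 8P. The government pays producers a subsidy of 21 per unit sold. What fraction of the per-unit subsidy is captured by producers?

Pre-subsidy: 507.5 - 2.5P = -301 + 8P gives P* = 77, x* = 315.
With the subsidy, sellers receive Ps = Pb + 21 for each unit, where Pb is the price buyers pay.
Supply in terms of Pb becomes xs = -301 + 8(Pb + 21) = -133 + 8Pb. Setting this equal to demand: 507.5 - 2.5Pb = -133 + 8Pb, so Pb = 61.
Sellers receive Ps = 61 + 21 = 82; x' = 507.5 − 2.5·61 = 355.
Buyers' price falls by P* − Pb = 77 − 61 = 16; sellers' price rises by Ps − P* = 82 − 77 = 5.
So producers capture 5/21 = 5/21 of each unit of subsidy.

Producer share = 5/21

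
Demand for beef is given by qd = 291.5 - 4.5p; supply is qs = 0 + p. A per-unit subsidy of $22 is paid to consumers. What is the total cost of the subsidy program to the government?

Pre-subsidy: 291.5 - 4.5p = 0 + p gives p* = 53, q* = 53.
With the rebate, buyers effectively pay pb = ps − 22, where ps is the price sellers receive.
Demand in terms of ps becomes qd = 291.5 − 4.5(ps − 22) = 390.5 - 4.5ps. Setting this equal to supply: 390.5 - 4.5ps = 0 + ps, so ps = 71.
Buyers pay pb = 71 − 22 = 49; q' = 0 + 1·71 = 71.
Government outlay = subsidy × quantity = 22 × 71 = 1562.

Government cost = $1562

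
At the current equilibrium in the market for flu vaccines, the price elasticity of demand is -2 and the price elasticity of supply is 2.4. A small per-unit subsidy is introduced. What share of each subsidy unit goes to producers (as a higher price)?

For a small subsidy around the equilibrium, the benefit split depends on the relative slopes, which at a point are proportional to the elasticities.
Buyer share = εs/(εs + |εd|) = 2.4/(2.4 + 2) = 6/11; seller share = |εd|/(εs + |εd|) = 5/11.
So producers capture 5/11 of the subsidy.

Producer share = 5/11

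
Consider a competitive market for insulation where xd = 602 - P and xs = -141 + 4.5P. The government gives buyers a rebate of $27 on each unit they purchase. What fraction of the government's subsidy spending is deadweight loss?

DWL / government spending = 81/3586

Pre-subsidy: 602 - P = -141 + 4.5P gives P* = 1486/11, x* = 5136/11.
With the rebate, buyers effectively pay Pb = Ps − 27, where Ps is the price sellers receive.
Demand in terms of Ps becomes xd = 602 − 1(Ps − 27) = 629 - Ps. Setting this equal to supply: 629 - Ps = -141 + 4.5Ps, so Ps = 140.
Buyers pay Pb = 140 − 27 = 113; x' = -141 + 4.5·140 = 489.
ΔCS = ½(5136/11 + 489)(1486/11 − 113) = 2555145/242; ΔPS = ½(5136/11 + 489)(140 − 1486/11) = 283905/121.
Government spending = 27 × 489 = 13203.
DWL = ½ × 27 × (489 − 5136/11) = 6561/22; fraction = (6561/22) / 13203 = 81/3586.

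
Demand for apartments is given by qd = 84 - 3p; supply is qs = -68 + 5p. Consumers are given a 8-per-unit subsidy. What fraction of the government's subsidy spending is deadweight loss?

DWL / government spending = 5/28

Pre-subsidy: 84 - 3p = -68 + 5p gives p* = 19, q* = 27.
With the rebate, buyers effectively pay pb = ps − 8, where ps is the price sellers receive.
Demand in terms of ps becomes qd = 84 − 3(ps − 8) = 108 - 3ps. Setting this equal to supply: 108 - 3ps = -68 + 5ps, so ps = 22.
Buyers pay pb = 22 − 8 = 14; q' = -68 + 5·22 = 42.
ΔCS = ½(27 + 42)(19 − 14) = 172.5; ΔPS = ½(27 + 42)(22 − 19) = 103.5.
Government spending = 8 × 42 = 336.
DWL = ½ × 8 × (42 − 27) = 60; fraction = 60 / 336 = 5/28.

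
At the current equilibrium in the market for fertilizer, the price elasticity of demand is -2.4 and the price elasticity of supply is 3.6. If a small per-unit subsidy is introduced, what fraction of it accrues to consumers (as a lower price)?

Consumer share = 0.6

For a small subsidy around the equilibrium, the benefit split depends on the relative slopes, which at a point are proportional to the elasticities.
Buyer share = εs/(εs + |εd|) = 3.6/(3.6 + 2.4) = 0.6; seller share = |εd|/(εs + |εd|) = 0.4.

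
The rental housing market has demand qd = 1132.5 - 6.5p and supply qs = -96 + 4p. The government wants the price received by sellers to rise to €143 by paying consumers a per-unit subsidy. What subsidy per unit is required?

At a seller price of 143, quantity supplied is -96 + 4·143 = 476.
Buyers absorb 476 only when they pay pb with 1132.5 − 6.5·pb = 476, i.e. pb = 101.
s = ps − pb = 143 − 101 = 42.

Required subsidy s = €42 per unit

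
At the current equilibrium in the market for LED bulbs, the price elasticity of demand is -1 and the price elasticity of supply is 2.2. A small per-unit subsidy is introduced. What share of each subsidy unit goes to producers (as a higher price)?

Producer share = 0.3125

For a small subsidy around the equilibrium, the benefit split depends on the relative slopes, which at a point are proportional to the elasticities.
Buyer share = εs/(εs + |εd|) = 2.2/(2.2 + 1) = 0.6875; seller share = |εd|/(εs + |εd|) = 0.3125.
So producers capture 0.3125 of the subsidy.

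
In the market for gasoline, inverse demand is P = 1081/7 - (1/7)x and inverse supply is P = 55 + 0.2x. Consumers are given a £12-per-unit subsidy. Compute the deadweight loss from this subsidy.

Pre-subsidy: 1081/7 - (1/7)x = 55 + 0.2x gives x* = 290 and P* = 113.
With the rebate, buyers effectively pay Pb = Ps − 12, where Ps is the price sellers receive.
On the curves, Pb = 1081/7 - (1/7)x and Ps = 55 + 0.2x; the wedge Ps − Pb = 12 gives 55 + 0.2x − (1081/7 - (1/7)x) = 12, so x' = 325.
Then Pb = 1081/7 − (1/7)·325 = 108 and Ps = 55 + 0.2·325 = 120.
The subsidy expands output by 325 − 290 = 35 past the efficient level; on those units the gap between marginal cost and willingness to pay runs from 0 up to 12.
DWL = ½ × 12 × 35 = 210.

Deadweight loss = £210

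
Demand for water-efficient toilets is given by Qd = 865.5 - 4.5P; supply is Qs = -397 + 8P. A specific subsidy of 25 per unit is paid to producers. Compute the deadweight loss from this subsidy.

Pre-subsidy: 865.5 - 4.5P = -397 + 8P gives P* = 101, Q* = 411.
With the subsidy, sellers receive Ps = Pb + 25 for each unit, where Pb is the price buyers pay.
Supply in terms of Pb becomes Qs = -397 + 8(Pb + 25) = -197 + 8Pb. Setting this equal to demand: 865.5 - 4.5Pb = -197 + 8Pb, so Pb = 85.
Sellers receive Ps = 85 + 25 = 110; Q' = 865.5 − 4.5·85 = 483.
The subsidy expands output by 483 − 411 = 72 past the efficient level; on those units the gap between marginal cost and willingness to pay runs from 0 up to 25.
DWL = ½ × 25 × 72 = 900.

Deadweight loss = 900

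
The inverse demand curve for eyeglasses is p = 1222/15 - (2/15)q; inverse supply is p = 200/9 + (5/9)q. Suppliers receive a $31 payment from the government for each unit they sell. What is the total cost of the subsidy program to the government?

Pre-subsidy: 1222/15 - (2/15)q = 200/9 + (5/9)q gives q* = 86 and p* = 70.
With the subsidy, sellers receive ps = pb + 31 for each unit, where pb is the price buyers pay.
On the curves, pb = 1222/15 - (2/15)q and ps = 200/9 + (5/9)q; the wedge ps − pb = 31 gives 200/9 + (5/9)q − (1222/15 - (2/15)q) = 31, so q' = 131.
Then pb = 1222/15 − (2/15)·131 = 64 and ps = 200/9 + (5/9)·131 = 95.
Government outlay = subsidy × quantity = 31 × 131 = 4061.

Government cost = $4061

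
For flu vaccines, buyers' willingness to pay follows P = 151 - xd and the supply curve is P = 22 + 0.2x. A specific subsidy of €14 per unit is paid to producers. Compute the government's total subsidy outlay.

Pre-subsidy: 151 - x = 22 + 0.2x gives x* = 107.5 and P* = 43.5.
With the subsidy, sellers receive Ps = Pb + 14 for each unit, where Pb is the price buyers pay.
On the curves, Pb = 151 - x and Ps = 22 + 0.2x; the wedge Ps − Pb = 14 gives 22 + 0.2x − (151 - x) = 14, so x' = 715/6.
Then Pb = 151 − 1·(715/6) = 191/6 and Ps = 22 + 0.2·(715/6) = 275/6.
Government outlay = subsidy × quantity = 14 × 715/6 = 5005/3.

Government cost = 5005/3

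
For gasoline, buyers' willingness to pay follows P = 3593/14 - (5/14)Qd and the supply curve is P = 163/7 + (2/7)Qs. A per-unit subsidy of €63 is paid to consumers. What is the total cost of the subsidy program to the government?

Government cost = €29043

Pre-subsidy: 3593/14 - (5/14)Q = 163/7 + (2/7)Q gives Q* = 363 and P* = 127.
With the rebate, buyers effectively pay Pb = Ps − 63, where Ps is the price sellers receive.
On the curves, Pb = 3593/14 - (5/14)Q and Ps = 163/7 + (2/7)Q; the wedge Ps − Pb = 63 gives 163/7 + (2/7)Q − (3593/14 - (5/14)Q) = 63, so Q' = 461.
Then Pb = 3593/14 − (5/14)·461 = 92 and Ps = 163/7 + (2/7)·461 = 155.
Government outlay = subsidy × quantity = 63 × 461 = 29043.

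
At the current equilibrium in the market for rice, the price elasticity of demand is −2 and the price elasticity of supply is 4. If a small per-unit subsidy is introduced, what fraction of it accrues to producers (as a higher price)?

Producer share = 1/3

For a small subsidy around the equilibrium, the benefit split depends on the relative slopes, which at a point are proportional to the elasticities.
Buyer share = εs/(εs + |εd|) = 4/(4 + 2) = 2/3; seller share = |εd|/(εs + |εd|) = 1/3.
So producers capture 1/3 of the subsidy.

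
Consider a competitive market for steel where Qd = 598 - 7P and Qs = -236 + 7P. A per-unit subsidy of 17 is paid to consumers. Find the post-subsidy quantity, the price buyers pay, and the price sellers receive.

Pre-subsidy: 598 - 7P = -236 + 7P gives P* = 417/7, Q* = 181.
With the rebate, buyers effectively pay Pb = Ps − 17, where Ps is the price sellers receive.
Demand in terms of Ps becomes Qd = 598 − 7(Ps − 17) = 717 - 7Ps. Setting this equal to supply: 717 - 7Ps = -236 + 7Ps, so Ps = 953/14.
Buyers pay Pb = 953/14 − 17 = 715/14; Q' = -236 + 7·(953/14) = 240.5.

Q' = 240.5; buyers pay 715/14; sellers receive 953/14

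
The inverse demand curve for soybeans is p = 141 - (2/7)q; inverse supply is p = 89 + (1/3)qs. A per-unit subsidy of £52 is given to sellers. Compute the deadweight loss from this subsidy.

Deadweight loss = £2184

Pre-subsidy: 141 - (2/7)q = 89 + (1/3)q gives q* = 84 and p* = 117.
With the subsidy, sellers receive ps = pb + 52 for each unit, where pb is the price buyers pay.
On the curves, pb = 141 - (2/7)q and ps = 89 + (1/3)q; the wedge ps − pb = 52 gives 89 + (1/3)q − (141 - (2/7)q) = 52, so q' = 168.
Then pb = 141 − (2/7)·168 = 93 and ps = 89 + (1/3)·168 = 145.
The subsidy expands output by 168 − 84 = 84 past the efficient level; on those units the gap between marginal cost and willingness to pay runs from 0 up to 52.
DWL = ½ × 52 × 84 = 2184.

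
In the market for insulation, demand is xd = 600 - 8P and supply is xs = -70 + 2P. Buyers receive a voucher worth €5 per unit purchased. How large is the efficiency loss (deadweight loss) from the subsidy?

Pre-subsidy: 600 - 8P = -70 + 2P gives P* = 67, x* = 64.
With the rebate, buyers effectively pay Pb = Ps − 5, where Ps is the price sellers receive.
Demand in terms of Ps becomes xd = 600 − 8(Ps − 5) = 640 - 8Ps. Setting this equal to supply: 640 - 8Ps = -70 + 2Ps, so Ps = 71.
Buyers pay Pb = 71 − 5 = 66; x' = -70 + 2·71 = 72.
The subsidy expands output by 72 − 64 = 8 past the efficient level; on those units the gap between marginal cost and willingness to pay runs from 0 up to 5.
DWL = ½ × 5 × 8 = 20.

Deadweight loss = €20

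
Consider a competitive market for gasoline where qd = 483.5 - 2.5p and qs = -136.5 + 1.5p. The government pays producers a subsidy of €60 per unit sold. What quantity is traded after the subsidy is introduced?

Pre-subsidy: 483.5 - 2.5p = -136.5 + 1.5p gives p* = 155, q* = 96.
With the subsidy, sellers receive ps = pb + 60 for each unit, where pb is the price buyers pay.
Supply in terms of pb becomes qs = -136.5 + 1.5(pb + 60) = -46.5 + 1.5pb. Setting this equal to demand: 483.5 - 2.5pb = -46.5 + 1.5pb, so pb = 132.5.
Sellers receive ps = 132.5 + 60 = 192.5; q' = 483.5 − 2.5·132.5 = 152.25.

q' = 152.25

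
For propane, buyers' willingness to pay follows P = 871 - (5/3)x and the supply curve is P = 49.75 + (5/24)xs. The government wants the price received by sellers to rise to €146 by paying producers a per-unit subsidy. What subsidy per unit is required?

Required subsidy s = €45 per unit

At a seller price of 146, quantity supplied is -238.8 + 4.8·146 = 462.
Buyers absorb 462 only when they pay Pb = 871 − (5/3)·462 = 101.
s = Ps − Pb = 146 − 101 = 45.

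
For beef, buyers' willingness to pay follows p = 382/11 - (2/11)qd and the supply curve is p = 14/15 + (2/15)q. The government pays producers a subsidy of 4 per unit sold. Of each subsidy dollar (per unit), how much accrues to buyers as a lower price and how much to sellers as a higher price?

Pre-subsidy: 382/11 - (2/11)q = 14/15 + (2/15)q gives q* = 1394/13 and p* = 198/13.
With the subsidy, sellers receive ps = pb + 4 for each unit, where pb is the price buyers pay.
On the curves, pb = 382/11 - (2/11)q and ps = 14/15 + (2/15)q; the wedge ps − pb = 4 gives 14/15 + (2/15)q − (382/11 - (2/11)q) = 4, so q' = 1559/13.
Then pb = 382/11 − (2/11)·(1559/13) = 168/13 and ps = 14/15 + (2/15)·(1559/13) = 220/13.
Buyers' price falls by p* − pb = 198/13 − 168/13 = 30/13; sellers' price rises by ps − p* = 220/13 − 198/13 = 22/13.

Buyers gain 30/13 per unit; sellers gain 22/13 per unit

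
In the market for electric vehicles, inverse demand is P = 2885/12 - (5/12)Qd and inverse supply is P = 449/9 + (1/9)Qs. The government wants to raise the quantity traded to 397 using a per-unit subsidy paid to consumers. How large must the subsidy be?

Required subsidy s = 19 per unit

At Q = 397, from the demand curve buyers pay Pb = 2885/12 − (5/12)·397 = 75; from the supply curve sellers need Ps = 449/9 + (1/9)·397 = 94.
The subsidy must fill the gap: s = Ps − Pb = 94 − 75 = 19.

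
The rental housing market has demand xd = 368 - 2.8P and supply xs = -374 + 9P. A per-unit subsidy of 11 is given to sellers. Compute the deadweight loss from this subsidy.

Pre-subsidy: 368 - 2.8P = -374 + 9P gives P* = 3710/59, x* = 11324/59.
With the subsidy, sellers receive Ps = Pb + 11 for each unit, where Pb is the price buyers pay.
Supply in terms of Pb becomes xs = -374 + 9(Pb + 11) = -275 + 9Pb. Setting this equal to demand: 368 - 2.8Pb = -275 + 9Pb, so Pb = 3215/59.
Sellers receive Ps = 3215/59 + 11 = 3864/59; x' = 368 − 2.8·(3215/59) = 12710/59.
The subsidy expands output by 12710/59 − 11324/59 = 1386/59 past the efficient level; on those units the gap between marginal cost and willingness to pay runs from 0 up to 11.
DWL = ½ × 11 × 1386/59 = 7623/59.

Deadweight loss = 7623/59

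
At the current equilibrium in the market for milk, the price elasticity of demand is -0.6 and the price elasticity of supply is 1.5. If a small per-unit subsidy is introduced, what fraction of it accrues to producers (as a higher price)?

For a small subsidy around the equilibrium, the benefit split depends on the relative slopes, which at a point are proportional to the elasticities.
Buyer share = εs/(εs + |εd|) = 1.5/(1.5 + 0.6) = 5/7; seller share = |εd|/(εs + |εd|) = 2/7.
So producers capture 2/7 of the subsidy.

Producer share = 2/7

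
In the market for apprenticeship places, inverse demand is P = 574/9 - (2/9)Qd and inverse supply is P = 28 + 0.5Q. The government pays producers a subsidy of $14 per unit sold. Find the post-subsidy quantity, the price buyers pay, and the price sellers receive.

Pre-subsidy: 574/9 - (2/9)Q = 28 + 0.5Q gives Q* = 644/13 and P* = 686/13.
With the subsidy, sellers receive Ps = Pb + 14 for each unit, where Pb is the price buyers pay.
On the curves, Pb = 574/9 - (2/9)Q and Ps = 28 + 0.5Q; the wedge Ps − Pb = 14 gives 28 + 0.5Q − (574/9 - (2/9)Q) = 14, so Q' = 896/13.
Then Pb = 574/9 − (2/9)·(896/13) = 630/13 and Ps = 28 + 0.5·(896/13) = 812/13.

Q' = 896/13; buyers pay 630/13; sellers receive 812/13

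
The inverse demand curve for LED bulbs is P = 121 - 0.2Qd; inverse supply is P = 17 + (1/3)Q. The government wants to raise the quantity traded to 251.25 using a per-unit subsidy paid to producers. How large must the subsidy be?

At Q = 251.25, from the demand curve buyers pay Pb = 121 − 0.2·251.25 = 70.75; from the supply curve sellers need Ps = 17 + (1/3)·251.25 = 100.75.
The subsidy must fill the gap: s = Ps − Pb = 100.75 − 70.75 = 30.

Required subsidy s = 30 per unit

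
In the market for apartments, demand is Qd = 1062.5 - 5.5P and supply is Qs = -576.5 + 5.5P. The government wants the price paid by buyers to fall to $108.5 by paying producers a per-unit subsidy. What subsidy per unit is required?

At a buyer price of 108.5, quantity demanded is 1062.5 − 5.5·108.5 = 465.75.
Sellers supply 465.75 only when they receive Ps with -576.5 + 5.5·Ps = 465.75, i.e. Ps = 189.5.
s = Ps − Pb = 189.5 − 108.5 = 81.

Required subsidy s = $81 per unit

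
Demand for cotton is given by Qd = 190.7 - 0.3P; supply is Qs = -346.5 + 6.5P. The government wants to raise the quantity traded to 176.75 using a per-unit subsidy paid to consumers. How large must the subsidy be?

At Q = 176.75, invert demand for the buyer price: Pb = (190.7 − 176.75)/0.3 = 46.5; invert supply for the seller price: Ps = (176.75 − (-346.5))/6.5 = 80.5.
The subsidy must fill the gap: s = Ps − Pb = 80.5 − 46.5 = 34.

Required subsidy s = 34 per unit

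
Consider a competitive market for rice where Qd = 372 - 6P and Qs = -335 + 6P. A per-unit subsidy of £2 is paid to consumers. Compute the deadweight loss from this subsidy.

Deadweight loss = £6

Pre-subsidy: 372 - 6P = -335 + 6P gives P* = 707/12, Q* = 18.5.
With the rebate, buyers effectively pay Pb = Ps − 2, where Ps is the price sellers receive.
Demand in terms of Ps becomes Qd = 372 − 6(Ps − 2) = 384 - 6Ps. Setting this equal to supply: 384 - 6Ps = -335 + 6Ps, so Ps = 719/12.
Buyers pay Pb = 719/12 − 2 = 695/12; Q' = -335 + 6·(719/12) = 24.5.
The subsidy expands output by 24.5 − 18.5 = 6 past the efficient level; on those units the gap between marginal cost and willingness to pay runs from 0 up to 2.
DWL = ½ × 2 × 6 = 6.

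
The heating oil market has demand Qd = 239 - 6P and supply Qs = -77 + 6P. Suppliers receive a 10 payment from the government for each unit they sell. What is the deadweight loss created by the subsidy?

Deadweight loss = 150

Pre-subsidy: 239 - 6P = -77 + 6P gives P* = 79/3, Q* = 81.
With the subsidy, sellers receive Ps = Pb + 10 for each unit, where Pb is the price buyers pay.
Supply in terms of Pb becomes Qs = -77 + 6(Pb + 10) = -17 + 6Pb. Setting this equal to demand: 239 - 6Pb = -17 + 6Pb, so Pb = 64/3.
Sellers receive Ps = 64/3 + 10 = 94/3; Q' = 239 − 6·(64/3) = 111.
The subsidy expands output by 111 − 81 = 30 past the efficient level; on those units the gap between marginal cost and willingness to pay runs from 0 up to 10.
DWL = ½ × 10 × 30 = 150.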